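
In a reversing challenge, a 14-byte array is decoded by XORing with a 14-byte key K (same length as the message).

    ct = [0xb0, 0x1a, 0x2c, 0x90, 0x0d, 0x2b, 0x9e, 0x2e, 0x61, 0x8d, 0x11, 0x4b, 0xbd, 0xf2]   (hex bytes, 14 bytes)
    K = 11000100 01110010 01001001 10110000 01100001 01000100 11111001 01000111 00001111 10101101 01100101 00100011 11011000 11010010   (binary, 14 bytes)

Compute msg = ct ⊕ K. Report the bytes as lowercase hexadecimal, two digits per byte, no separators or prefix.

746865206c6f67696e2074686520

XOR is its own inverse, so applying the key byte-wise gives the result directly.
b0 XOR c4 = 74
1a XOR 72 = 68
2c XOR 49 = 65
90 XOR b0 = 20
0d XOR 61 = 6c
2b XOR 44 = 6f
9e XOR f9 = 67
2e XOR 47 = 69
61 XOR 0f = 6e
8d XOR ad = 20
11 XOR 65 = 74
4b XOR 23 = 68
bd XOR d8 = 65
f2 XOR d2 = 20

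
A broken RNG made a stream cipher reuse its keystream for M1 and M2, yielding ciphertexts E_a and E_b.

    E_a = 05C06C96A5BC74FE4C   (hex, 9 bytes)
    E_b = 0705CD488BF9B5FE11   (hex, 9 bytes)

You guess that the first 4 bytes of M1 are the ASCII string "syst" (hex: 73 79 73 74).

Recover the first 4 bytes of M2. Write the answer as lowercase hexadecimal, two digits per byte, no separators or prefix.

First, E_a ⊕ E_b = (M1 ⊕ K) ⊕ (M2 ⊕ K) = M1 ⊕ M2, so the key drops out. Then M2 = (M1 ⊕ M2) ⊕ M1 over the first 4 bytes.
byte 0: (05 XOR 07) XOR 73 = 02 XOR 73 = 71
byte 1: (c0 XOR 05) XOR 79 = c5 XOR 79 = bc
byte 2: (6c XOR cd) XOR 73 = a1 XOR 73 = d2
byte 3: (96 XOR 48) XOR 74 = de XOR 74 = aa

71bcd2aa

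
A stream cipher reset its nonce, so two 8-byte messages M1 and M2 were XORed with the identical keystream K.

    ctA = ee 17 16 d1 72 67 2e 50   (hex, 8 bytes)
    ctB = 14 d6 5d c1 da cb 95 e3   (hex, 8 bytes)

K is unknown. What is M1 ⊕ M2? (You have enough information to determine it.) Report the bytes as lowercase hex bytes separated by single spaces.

fa c1 4b 10 a8 ac bb b3

ctA ⊕ ctB = (M1 ⊕ K) ⊕ (M2 ⊕ K) = M1 ⊕ M2 — the shared key cancels under XOR.
byte 0: 238 XOR  20 = 250
byte 1:  23 XOR 214 = 193
byte 2:  22 XOR  93 =  75
byte 3: 209 XOR 193 =  16
byte 4: 114 XOR 218 = 168
byte 5: 103 XOR 203 = 172
byte 6:  46 XOR 149 = 187
byte 7:  80 XOR 227 = 179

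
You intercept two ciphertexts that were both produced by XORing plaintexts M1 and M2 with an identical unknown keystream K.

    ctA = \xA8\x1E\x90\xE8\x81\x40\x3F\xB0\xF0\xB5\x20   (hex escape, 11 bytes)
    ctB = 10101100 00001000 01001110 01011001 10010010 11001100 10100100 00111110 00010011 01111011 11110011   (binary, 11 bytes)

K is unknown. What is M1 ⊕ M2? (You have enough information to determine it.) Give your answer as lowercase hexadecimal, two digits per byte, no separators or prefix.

0416deb1138c9b8ee3ced3

ctA ⊕ ctB = (M1 ⊕ K) ⊕ (M2 ⊕ K) = M1 ⊕ M2 — the shared key cancels under XOR.
a8 ^ ac = 04
1e ^ 08 = 16
90 ^ 4e = de
e8 ^ 59 = b1
81 ^ 92 = 13
40 ^ cc = 8c
3f ^ a4 = 9b
b0 ^ 3e = 8e
f0 ^ 13 = e3
b5 ^ 7b = ce
20 ^ f3 = d3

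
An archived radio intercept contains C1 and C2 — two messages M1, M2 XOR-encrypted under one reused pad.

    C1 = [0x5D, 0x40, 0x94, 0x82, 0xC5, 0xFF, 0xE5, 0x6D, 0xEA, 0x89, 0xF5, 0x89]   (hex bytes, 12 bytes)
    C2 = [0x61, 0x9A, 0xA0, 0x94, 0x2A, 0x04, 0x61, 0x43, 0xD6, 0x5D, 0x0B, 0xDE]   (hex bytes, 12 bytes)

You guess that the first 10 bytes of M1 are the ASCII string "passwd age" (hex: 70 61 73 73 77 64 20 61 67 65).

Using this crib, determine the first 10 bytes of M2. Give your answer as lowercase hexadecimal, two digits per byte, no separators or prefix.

First, C1 ⊕ C2 = (M1 ⊕ K) ⊕ (M2 ⊕ K) = M1 ⊕ M2, so the key drops out. Then M2 = (M1 ⊕ M2) ⊕ M1 over the first 10 bytes.
byte 0: (5d ^ 61) ^ 70 = 3c ^ 70 = 4c
byte 1: (40 ^ 9a) ^ 61 = da ^ 61 = bb
byte 2: (94 ^ a0) ^ 73 = 34 ^ 73 = 47
byte 3: (82 ^ 94) ^ 73 = 16 ^ 73 = 65
byte 4: (c5 ^ 2a) ^ 77 = ef ^ 77 = 98
byte 5: (ff ^ 04) ^ 64 = fb ^ 64 = 9f
byte 6: (e5 ^ 61) ^ 20 = 84 ^ 20 = a4
byte 7: (6d ^ 43) ^ 61 = 2e ^ 61 = 4f
byte 8: (ea ^ d6) ^ 67 = 3c ^ 67 = 5b
byte 9: (89 ^ 5d) ^ 65 = d4 ^ 65 = b1

4cbb4765989fa44f5bb1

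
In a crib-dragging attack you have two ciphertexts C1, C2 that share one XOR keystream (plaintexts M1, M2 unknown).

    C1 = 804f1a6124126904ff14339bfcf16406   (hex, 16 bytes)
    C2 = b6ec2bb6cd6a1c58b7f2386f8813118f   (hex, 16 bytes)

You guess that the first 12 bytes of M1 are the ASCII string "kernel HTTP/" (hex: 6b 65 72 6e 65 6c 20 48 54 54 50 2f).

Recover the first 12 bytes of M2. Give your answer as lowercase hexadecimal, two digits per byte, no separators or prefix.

5dc643b98c1455141cb25bdb

First, C1 ⊕ C2 = (M1 ⊕ K) ⊕ (M2 ⊕ K) = M1 ⊕ M2, so the key drops out. Then M2 = (M1 ⊕ M2) ⊕ M1 over the first 12 bytes.
byte 0: (80 XOR b6) XOR 6b = 36 XOR 6b = 5d
byte 1: (4f XOR ec) XOR 65 = a3 XOR 65 = c6
byte 2: (1a XOR 2b) XOR 72 = 31 XOR 72 = 43
byte 3: (61 XOR b6) XOR 6e = d7 XOR 6e = b9
byte 4: (24 XOR cd) XOR 65 = e9 XOR 65 = 8c
byte 5: (12 XOR 6a) XOR 6c = 78 XOR 6c = 14
byte 6: (69 XOR 1c) XOR 20 = 75 XOR 20 = 55
byte 7: (04 XOR 58) XOR 48 = 5c XOR 48 = 14
byte 8: (ff XOR b7) XOR 54 = 48 XOR 54 = 1c
byte 9: (14 XOR f2) XOR 54 = e6 XOR 54 = b2
byte 10: (33 XOR 38) XOR 50 = 0b XOR 50 = 5b
byte 11: (9b XOR 6f) XOR 2f = f4 XOR 2f = db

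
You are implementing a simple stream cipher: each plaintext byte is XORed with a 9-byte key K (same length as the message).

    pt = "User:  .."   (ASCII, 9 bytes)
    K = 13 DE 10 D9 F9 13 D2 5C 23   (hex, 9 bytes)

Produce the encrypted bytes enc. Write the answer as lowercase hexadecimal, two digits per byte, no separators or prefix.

46ad75abc333f2720d

01010101 ^ 00010011 = 01000110
01110011 ^ 11011110 = 10101101
01100101 ^ 00010000 = 01110101
01110010 ^ 11011001 = 10101011
00111010 ^ 11111001 = 11000011
00100000 ^ 00010011 = 00110011
00100000 ^ 11010010 = 11110010
00101110 ^ 01011100 = 01110010
00101110 ^ 00100011 = 00001101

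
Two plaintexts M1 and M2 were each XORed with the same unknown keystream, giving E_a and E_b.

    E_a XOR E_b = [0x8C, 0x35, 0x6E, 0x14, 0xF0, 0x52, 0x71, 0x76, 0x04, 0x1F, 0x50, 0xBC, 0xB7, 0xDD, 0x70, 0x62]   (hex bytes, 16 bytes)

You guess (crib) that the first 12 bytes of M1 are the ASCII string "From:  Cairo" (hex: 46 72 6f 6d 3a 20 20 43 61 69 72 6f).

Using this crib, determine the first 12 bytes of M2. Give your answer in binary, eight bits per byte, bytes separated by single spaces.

Since E_a ⊕ E_b = M1 ⊕ M2, XORing with the guessed M1 bytes yields the corresponding M2 bytes: M2 = (E_a ⊕ E_b) ⊕ M1.
8c ⊕ 46 = ca
35 ⊕ 72 = 47
6e ⊕ 6f = 01
14 ⊕ 6d = 79
f0 ⊕ 3a = ca
52 ⊕ 20 = 72
71 ⊕ 20 = 51
76 ⊕ 43 = 35
04 ⊕ 61 = 65
1f ⊕ 69 = 76
50 ⊕ 72 = 22
bc ⊕ 6f = d3

11001010 01000111 00000001 01111001 11001010 01110010 01010001 00110101 01100101 01110110 00100010 11010011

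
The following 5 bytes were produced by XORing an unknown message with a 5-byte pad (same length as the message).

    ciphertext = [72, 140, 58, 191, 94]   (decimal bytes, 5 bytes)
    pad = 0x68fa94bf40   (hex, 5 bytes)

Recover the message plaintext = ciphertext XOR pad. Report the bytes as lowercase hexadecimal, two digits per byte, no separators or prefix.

48 ^ 68 = 20
8c ^ fa = 76
3a ^ 94 = ae
bf ^ bf = 00
5e ^ 40 = 1e

2076ae001e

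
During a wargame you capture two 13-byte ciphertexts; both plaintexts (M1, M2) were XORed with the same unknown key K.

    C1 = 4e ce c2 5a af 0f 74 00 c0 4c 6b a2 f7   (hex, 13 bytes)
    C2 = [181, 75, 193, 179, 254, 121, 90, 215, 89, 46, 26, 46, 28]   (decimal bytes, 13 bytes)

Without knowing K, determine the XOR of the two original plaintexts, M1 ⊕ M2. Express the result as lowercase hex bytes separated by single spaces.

fb 85 03 e9 51 76 2e d7 99 62 71 8c eb

C1 ⊕ C2 = (M1 ⊕ K) ⊕ (M2 ⊕ K) = M1 ⊕ M2 — the shared key cancels under XOR.
byte 0: 4e ^ b5 = fb
byte 1: ce ^ 4b = 85
byte 2: c2 ^ c1 = 03
byte 3: 5a ^ b3 = e9
byte 4: af ^ fe = 51
byte 5: 0f ^ 79 = 76
byte 6: 74 ^ 5a = 2e
byte 7: 00 ^ d7 = d7
byte 8: c0 ^ 59 = 99
byte 9: 4c ^ 2e = 62
byte 10: 6b ^ 1a = 71
byte 11: a2 ^ 2e = 8c
byte 12: f7 ^ 1c = eb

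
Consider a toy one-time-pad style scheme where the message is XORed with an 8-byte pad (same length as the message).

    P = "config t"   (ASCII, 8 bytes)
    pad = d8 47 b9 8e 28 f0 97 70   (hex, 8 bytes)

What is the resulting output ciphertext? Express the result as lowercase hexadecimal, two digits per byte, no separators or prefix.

bb28d7e84197b704

XOR is its own inverse, so applying the key byte-wise gives the result directly.
byte 0: 63 ^ d8 = bb
byte 1: 6f ^ 47 = 28
byte 2: 6e ^ b9 = d7
byte 3: 66 ^ 8e = e8
byte 4: 69 ^ 28 = 41
byte 5: 67 ^ f0 = 97
byte 6: 20 ^ 97 = b7
byte 7: 74 ^ 70 = 04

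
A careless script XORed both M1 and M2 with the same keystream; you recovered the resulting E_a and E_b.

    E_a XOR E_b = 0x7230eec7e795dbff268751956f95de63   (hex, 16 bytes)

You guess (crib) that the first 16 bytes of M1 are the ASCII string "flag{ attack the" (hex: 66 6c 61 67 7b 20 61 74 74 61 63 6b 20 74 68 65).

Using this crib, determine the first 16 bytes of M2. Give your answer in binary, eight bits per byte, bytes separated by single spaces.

Since E_a ⊕ E_b = M1 ⊕ M2, XORing with the guessed M1 bytes yields the corresponding M2 bytes: M2 = (E_a ⊕ E_b) ⊕ M1.
01110010 ^ 01100110 = 00010100
00110000 ^ 01101100 = 01011100
11101110 ^ 01100001 = 10001111
11000111 ^ 01100111 = 10100000
11100111 ^ 01111011 = 10011100
10010101 ^ 00100000 = 10110101
11011011 ^ 01100001 = 10111010
11111111 ^ 01110100 = 10001011
00100110 ^ 01110100 = 01010010
10000111 ^ 01100001 = 11100110
01010001 ^ 01100011 = 00110010
10010101 ^ 01101011 = 11111110
01101111 ^ 00100000 = 01001111
10010101 ^ 01110100 = 11100001
11011110 ^ 01101000 = 10110110
01100011 ^ 01100101 = 00000110

00010100 01011100 10001111 10100000 10011100 10110101 10111010 10001011 01010010 11100110 00110010 11111110 01001111 11100001 10110110 00000110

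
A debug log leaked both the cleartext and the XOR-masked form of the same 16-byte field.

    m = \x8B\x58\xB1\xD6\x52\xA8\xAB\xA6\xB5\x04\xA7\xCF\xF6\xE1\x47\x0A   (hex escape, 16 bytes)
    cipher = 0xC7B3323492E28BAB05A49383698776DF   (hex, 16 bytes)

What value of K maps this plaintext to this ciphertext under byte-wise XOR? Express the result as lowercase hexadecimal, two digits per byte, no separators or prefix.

4ceb83e2c04a200db0a0344c9f6631d5

Since cipher = m ⊕ K, XORing both sides with m gives K = m ⊕ cipher.
139 ^ 199 =  76
 88 ^ 179 = 235
177 ^  50 = 131
214 ^  52 = 226
 82 ^ 146 = 192
168 ^ 226 =  74
171 ^ 139 =  32
166 ^ 171 =  13
181 ^   5 = 176
  4 ^ 164 = 160
167 ^ 147 =  52
207 ^ 131 =  76
246 ^ 105 = 159
225 ^ 135 = 102
 71 ^ 118 =  49
 10 ^ 223 = 213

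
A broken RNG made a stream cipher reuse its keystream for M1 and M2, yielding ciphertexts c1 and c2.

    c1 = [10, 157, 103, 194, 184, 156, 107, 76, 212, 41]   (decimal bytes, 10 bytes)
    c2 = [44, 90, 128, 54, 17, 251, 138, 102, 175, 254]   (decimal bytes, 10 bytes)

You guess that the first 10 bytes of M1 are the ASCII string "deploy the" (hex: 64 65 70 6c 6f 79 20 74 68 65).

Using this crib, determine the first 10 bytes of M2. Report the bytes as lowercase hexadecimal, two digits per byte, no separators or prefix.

First, c1 ⊕ c2 = (M1 ⊕ K) ⊕ (M2 ⊕ K) = M1 ⊕ M2, so the key drops out. Then M2 = (M1 ⊕ M2) ⊕ M1 over the first 10 bytes.
byte 0: (0a ^ 2c) ^ 64 = 26 ^ 64 = 42
byte 1: (9d ^ 5a) ^ 65 = c7 ^ 65 = a2
byte 2: (67 ^ 80) ^ 70 = e7 ^ 70 = 97
byte 3: (c2 ^ 36) ^ 6c = f4 ^ 6c = 98
byte 4: (b8 ^ 11) ^ 6f = a9 ^ 6f = c6
byte 5: (9c ^ fb) ^ 79 = 67 ^ 79 = 1e
byte 6: (6b ^ 8a) ^ 20 = e1 ^ 20 = c1
byte 7: (4c ^ 66) ^ 74 = 2a ^ 74 = 5e
byte 8: (d4 ^ af) ^ 68 = 7b ^ 68 = 13
byte 9: (29 ^ fe) ^ 65 = d7 ^ 65 = b2

42a29798c61ec15e13b2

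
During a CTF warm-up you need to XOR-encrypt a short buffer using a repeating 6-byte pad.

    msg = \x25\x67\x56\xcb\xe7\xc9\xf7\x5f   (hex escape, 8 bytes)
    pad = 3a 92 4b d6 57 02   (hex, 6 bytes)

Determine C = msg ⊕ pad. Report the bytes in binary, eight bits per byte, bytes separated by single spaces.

The 6-byte key repeats, so the effective keystream is 3a 92 4b d6 57 02 3a 92.
byte 0: 25 ^ 3a = 1f
byte 1: 67 ^ 92 = f5
byte 2: 56 ^ 4b = 1d
byte 3: cb ^ d6 = 1d
byte 4: e7 ^ 57 = b0
byte 5: c9 ^ 02 = cb
byte 6: f7 ^ 3a = cd
byte 7: 5f ^ 92 = cd

00011111 11110101 00011101 00011101 10110000 11001011 11001101 11001101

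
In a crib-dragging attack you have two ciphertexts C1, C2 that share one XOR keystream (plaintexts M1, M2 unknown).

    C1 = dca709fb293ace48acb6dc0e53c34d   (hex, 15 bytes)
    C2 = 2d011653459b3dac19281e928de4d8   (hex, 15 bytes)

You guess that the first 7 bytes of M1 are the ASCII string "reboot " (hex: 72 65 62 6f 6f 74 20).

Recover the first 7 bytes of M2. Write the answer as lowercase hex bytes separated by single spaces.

First, C1 ⊕ C2 = (M1 ⊕ K) ⊕ (M2 ⊕ K) = M1 ⊕ M2, so the key drops out. Then M2 = (M1 ⊕ M2) ⊕ M1 over the first 7 bytes.
byte 0: (dc ^ 2d) ^ 72 = f1 ^ 72 = 83
byte 1: (a7 ^ 01) ^ 65 = a6 ^ 65 = c3
byte 2: (09 ^ 16) ^ 62 = 1f ^ 62 = 7d
byte 3: (fb ^ 53) ^ 6f = a8 ^ 6f = c7
byte 4: (29 ^ 45) ^ 6f = 6c ^ 6f = 03
byte 5: (3a ^ 9b) ^ 74 = a1 ^ 74 = d5
byte 6: (ce ^ 3d) ^ 20 = f3 ^ 20 = d3

83 c3 7d c7 03 d5 d3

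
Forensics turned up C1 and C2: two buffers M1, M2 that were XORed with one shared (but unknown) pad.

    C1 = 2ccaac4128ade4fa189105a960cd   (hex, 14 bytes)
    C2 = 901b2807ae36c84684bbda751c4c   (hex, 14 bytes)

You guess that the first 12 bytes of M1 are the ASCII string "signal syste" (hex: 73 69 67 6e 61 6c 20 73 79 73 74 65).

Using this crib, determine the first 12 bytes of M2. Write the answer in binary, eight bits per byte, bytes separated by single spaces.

11001111 10111000 11100011 00101000 11100111 11110111 00001100 11001111 11100101 01011001 10101011 10111001

First, C1 ⊕ C2 = (M1 ⊕ K) ⊕ (M2 ⊕ K) = M1 ⊕ M2, so the key drops out. Then M2 = (M1 ⊕ M2) ⊕ M1 over the first 12 bytes.
byte 0: (2c ^ 90) ^ 73 = bc ^ 73 = cf
byte 1: (ca ^ 1b) ^ 69 = d1 ^ 69 = b8
byte 2: (ac ^ 28) ^ 67 = 84 ^ 67 = e3
byte 3: (41 ^ 07) ^ 6e = 46 ^ 6e = 28
byte 4: (28 ^ ae) ^ 61 = 86 ^ 61 = e7
byte 5: (ad ^ 36) ^ 6c = 9b ^ 6c = f7
byte 6: (e4 ^ c8) ^ 20 = 2c ^ 20 = 0c
byte 7: (fa ^ 46) ^ 73 = bc ^ 73 = cf
byte 8: (18 ^ 84) ^ 79 = 9c ^ 79 = e5
byte 9: (91 ^ bb) ^ 73 = 2a ^ 73 = 59
byte 10: (05 ^ da) ^ 74 = df ^ 74 = ab
byte 11: (a9 ^ 75) ^ 65 = dc ^ 65 = b9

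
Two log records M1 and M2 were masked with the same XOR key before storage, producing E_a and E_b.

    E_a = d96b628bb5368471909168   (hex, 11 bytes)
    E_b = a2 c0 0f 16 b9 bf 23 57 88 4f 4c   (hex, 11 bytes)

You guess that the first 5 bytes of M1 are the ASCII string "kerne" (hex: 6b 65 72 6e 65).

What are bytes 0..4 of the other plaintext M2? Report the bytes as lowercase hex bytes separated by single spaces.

First, E_a ⊕ E_b = (M1 ⊕ K) ⊕ (M2 ⊕ K) = M1 ⊕ M2, so the key drops out. Then M2 = (M1 ⊕ M2) ⊕ M1 over the first 5 bytes.
byte 0: (d9 ^ a2) ^ 6b = 7b ^ 6b = 10
byte 1: (6b ^ c0) ^ 65 = ab ^ 65 = ce
byte 2: (62 ^ 0f) ^ 72 = 6d ^ 72 = 1f
byte 3: (8b ^ 16) ^ 6e = 9d ^ 6e = f3
byte 4: (b5 ^ b9) ^ 65 = 0c ^ 65 = 69

10 ce 1f f3 69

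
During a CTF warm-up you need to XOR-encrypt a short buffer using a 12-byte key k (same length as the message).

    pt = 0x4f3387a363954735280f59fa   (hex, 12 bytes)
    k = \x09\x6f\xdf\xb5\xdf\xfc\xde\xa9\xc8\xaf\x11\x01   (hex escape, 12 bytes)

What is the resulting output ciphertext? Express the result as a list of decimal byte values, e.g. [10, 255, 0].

4f XOR 09 = 46
33 XOR 6f = 5c
87 XOR df = 58
a3 XOR b5 = 16
63 XOR df = bc
95 XOR fc = 69
47 XOR de = 99
35 XOR a9 = 9c
28 XOR c8 = e0
0f XOR af = a0
59 XOR 11 = 48
fa XOR 01 = fb

[70, 92, 88, 22, 188, 105, 153, 156, 224, 160, 72, 251]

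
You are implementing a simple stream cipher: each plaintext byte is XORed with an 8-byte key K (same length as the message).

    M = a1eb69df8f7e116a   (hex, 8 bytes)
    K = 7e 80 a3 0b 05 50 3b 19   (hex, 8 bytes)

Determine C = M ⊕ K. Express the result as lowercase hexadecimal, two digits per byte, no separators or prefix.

df6bcad48a2e2a73

XOR is its own inverse, so applying the key byte-wise gives the result directly.
byte 0: a1 XOR 7e = df
byte 1: eb XOR 80 = 6b
byte 2: 69 XOR a3 = ca
byte 3: df XOR 0b = d4
byte 4: 8f XOR 05 = 8a
byte 5: 7e XOR 50 = 2e
byte 6: 11 XOR 3b = 2a
byte 7: 6a XOR 19 = 73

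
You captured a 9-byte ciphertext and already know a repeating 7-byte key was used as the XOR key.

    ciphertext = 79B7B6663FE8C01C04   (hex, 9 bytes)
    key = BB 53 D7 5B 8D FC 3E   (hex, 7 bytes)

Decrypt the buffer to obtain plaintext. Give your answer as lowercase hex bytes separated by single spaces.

The 7-byte key repeats, so the effective keystream is bb 53 d7 5b 8d fc 3e bb 53.
byte 0: 79 ⊕ bb = c2
byte 1: b7 ⊕ 53 = e4
byte 2: b6 ⊕ d7 = 61
byte 3: 66 ⊕ 5b = 3d
byte 4: 3f ⊕ 8d = b2
byte 5: e8 ⊕ fc = 14
byte 6: c0 ⊕ 3e = fe
byte 7: 1c ⊕ bb = a7
byte 8: 04 ⊕ 53 = 57

c2 e4 61 3d b2 14 fe a7 57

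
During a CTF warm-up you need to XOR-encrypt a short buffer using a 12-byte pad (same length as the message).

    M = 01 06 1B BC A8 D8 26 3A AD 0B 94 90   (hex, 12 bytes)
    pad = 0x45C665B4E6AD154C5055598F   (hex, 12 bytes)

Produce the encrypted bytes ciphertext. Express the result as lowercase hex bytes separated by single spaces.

44 c0 7e 08 4e 75 33 76 fd 5e cd 1f

XOR is its own inverse, so applying the key byte-wise gives the result directly.
byte 0:   1 XOR  69 =  68
byte 1:   6 XOR 198 = 192
byte 2:  27 XOR 101 = 126
byte 3: 188 XOR 180 =   8
byte 4: 168 XOR 230 =  78
byte 5: 216 XOR 173 = 117
byte 6:  38 XOR  21 =  51
byte 7:  58 XOR  76 = 118
byte 8: 173 XOR  80 = 253
byte 9:  11 XOR  85 =  94
byte 10: 148 XOR  89 = 205
byte 11: 144 XOR 143 =  31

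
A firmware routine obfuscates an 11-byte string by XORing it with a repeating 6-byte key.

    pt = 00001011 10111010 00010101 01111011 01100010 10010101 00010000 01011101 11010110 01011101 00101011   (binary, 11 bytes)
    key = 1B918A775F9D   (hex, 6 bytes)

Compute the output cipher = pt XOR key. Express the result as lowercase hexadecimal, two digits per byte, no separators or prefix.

The 6-byte key repeats, so the effective keystream is 1b 91 8a 77 5f 9d 1b 91 8a 77 5f.
byte 0: 00001011 ⊕ 00011011 = 00010000
byte 1: 10111010 ⊕ 10010001 = 00101011
byte 2: 00010101 ⊕ 10001010 = 10011111
byte 3: 01111011 ⊕ 01110111 = 00001100
byte 4: 01100010 ⊕ 01011111 = 00111101
byte 5: 10010101 ⊕ 10011101 = 00001000
byte 6: 00010000 ⊕ 00011011 = 00001011
byte 7: 01011101 ⊕ 10010001 = 11001100
byte 8: 11010110 ⊕ 10001010 = 01011100
byte 9: 01011101 ⊕ 01110111 = 00101010
byte 10: 00101011 ⊕ 01011111 = 01110100

102b9f0c3d080bcc5c2a74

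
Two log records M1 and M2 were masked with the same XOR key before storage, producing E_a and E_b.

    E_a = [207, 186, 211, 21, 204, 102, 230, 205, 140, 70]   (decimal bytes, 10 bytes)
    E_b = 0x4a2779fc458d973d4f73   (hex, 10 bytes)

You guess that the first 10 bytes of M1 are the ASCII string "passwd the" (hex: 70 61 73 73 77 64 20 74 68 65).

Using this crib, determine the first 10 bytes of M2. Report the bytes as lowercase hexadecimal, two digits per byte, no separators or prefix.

f5fcd99afe8f5184ab50

First, E_a ⊕ E_b = (M1 ⊕ K) ⊕ (M2 ⊕ K) = M1 ⊕ M2, so the key drops out. Then M2 = (M1 ⊕ M2) ⊕ M1 over the first 10 bytes.
byte 0: (cf ⊕ 4a) ⊕ 70 = 85 ⊕ 70 = f5
byte 1: (ba ⊕ 27) ⊕ 61 = 9d ⊕ 61 = fc
byte 2: (d3 ⊕ 79) ⊕ 73 = aa ⊕ 73 = d9
byte 3: (15 ⊕ fc) ⊕ 73 = e9 ⊕ 73 = 9a
byte 4: (cc ⊕ 45) ⊕ 77 = 89 ⊕ 77 = fe
byte 5: (66 ⊕ 8d) ⊕ 64 = eb ⊕ 64 = 8f
byte 6: (e6 ⊕ 97) ⊕ 20 = 71 ⊕ 20 = 51
byte 7: (cd ⊕ 3d) ⊕ 74 = f0 ⊕ 74 = 84
byte 8: (8c ⊕ 4f) ⊕ 68 = c3 ⊕ 68 = ab
byte 9: (46 ⊕ 73) ⊕ 65 = 35 ⊕ 65 = 50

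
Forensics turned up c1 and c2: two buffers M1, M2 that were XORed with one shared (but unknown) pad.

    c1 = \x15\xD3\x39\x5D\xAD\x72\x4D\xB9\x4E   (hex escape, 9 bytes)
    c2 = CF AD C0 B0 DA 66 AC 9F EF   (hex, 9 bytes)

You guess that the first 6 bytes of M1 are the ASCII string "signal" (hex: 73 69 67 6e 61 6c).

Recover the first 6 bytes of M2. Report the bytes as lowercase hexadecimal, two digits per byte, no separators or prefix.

First, c1 ⊕ c2 = (M1 ⊕ K) ⊕ (M2 ⊕ K) = M1 ⊕ M2, so the key drops out. Then M2 = (M1 ⊕ M2) ⊕ M1 over the first 6 bytes.
byte 0: (15 ^ cf) ^ 73 = da ^ 73 = a9
byte 1: (d3 ^ ad) ^ 69 = 7e ^ 69 = 17
byte 2: (39 ^ c0) ^ 67 = f9 ^ 67 = 9e
byte 3: (5d ^ b0) ^ 6e = ed ^ 6e = 83
byte 4: (ad ^ da) ^ 61 = 77 ^ 61 = 16
byte 5: (72 ^ 66) ^ 6c = 14 ^ 6c = 78

a9179e831678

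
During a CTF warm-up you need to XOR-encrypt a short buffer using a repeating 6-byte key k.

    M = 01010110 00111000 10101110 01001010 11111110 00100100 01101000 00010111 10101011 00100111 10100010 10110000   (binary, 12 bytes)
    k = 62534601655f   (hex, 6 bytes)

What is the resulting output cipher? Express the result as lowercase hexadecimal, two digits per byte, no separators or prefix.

The 6-byte key repeats, so the effective keystream is 62 53 46 01 65 5f 62 53 46 01 65 5f.
byte 0:  86 ^  98 =  52
byte 1:  56 ^  83 = 107
byte 2: 174 ^  70 = 232
byte 3:  74 ^   1 =  75
byte 4: 254 ^ 101 = 155
byte 5:  36 ^  95 = 123
byte 6: 104 ^  98 =  10
byte 7:  23 ^  83 =  68
byte 8: 171 ^  70 = 237
byte 9:  39 ^   1 =  38
byte 10: 162 ^ 101 = 199
byte 11: 176 ^  95 = 239

346be84b9b7b0a44ed26c7ef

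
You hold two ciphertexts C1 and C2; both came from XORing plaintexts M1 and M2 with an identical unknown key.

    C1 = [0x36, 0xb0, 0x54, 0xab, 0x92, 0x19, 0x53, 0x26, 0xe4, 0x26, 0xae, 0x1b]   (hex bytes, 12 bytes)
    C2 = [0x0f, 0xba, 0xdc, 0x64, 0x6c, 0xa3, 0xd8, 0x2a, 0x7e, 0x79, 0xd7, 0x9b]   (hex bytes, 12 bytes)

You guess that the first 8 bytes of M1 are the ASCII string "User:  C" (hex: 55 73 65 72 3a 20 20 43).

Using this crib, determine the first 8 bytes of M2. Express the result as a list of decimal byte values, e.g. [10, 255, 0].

First, C1 ⊕ C2 = (M1 ⊕ K) ⊕ (M2 ⊕ K) = M1 ⊕ M2, so the key drops out. Then M2 = (M1 ⊕ M2) ⊕ M1 over the first 8 bytes.
byte 0: (36 ⊕ 0f) ⊕ 55 = 39 ⊕ 55 = 6c
byte 1: (b0 ⊕ ba) ⊕ 73 = 0a ⊕ 73 = 79
byte 2: (54 ⊕ dc) ⊕ 65 = 88 ⊕ 65 = ed
byte 3: (ab ⊕ 64) ⊕ 72 = cf ⊕ 72 = bd
byte 4: (92 ⊕ 6c) ⊕ 3a = fe ⊕ 3a = c4
byte 5: (19 ⊕ a3) ⊕ 20 = ba ⊕ 20 = 9a
byte 6: (53 ⊕ d8) ⊕ 20 = 8b ⊕ 20 = ab
byte 7: (26 ⊕ 2a) ⊕ 43 = 0c ⊕ 43 = 4f

[108, 121, 237, 189, 196, 154, 171, 79]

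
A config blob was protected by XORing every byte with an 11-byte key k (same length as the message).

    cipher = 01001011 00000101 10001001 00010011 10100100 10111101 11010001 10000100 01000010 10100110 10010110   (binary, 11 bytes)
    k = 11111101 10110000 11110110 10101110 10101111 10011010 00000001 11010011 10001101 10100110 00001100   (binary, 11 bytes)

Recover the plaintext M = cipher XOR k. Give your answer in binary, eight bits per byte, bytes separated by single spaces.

XOR is its own inverse, so applying the key byte-wise gives the result directly.
byte 0: 4b ⊕ fd = b6
byte 1: 05 ⊕ b0 = b5
byte 2: 89 ⊕ f6 = 7f
byte 3: 13 ⊕ ae = bd
byte 4: a4 ⊕ af = 0b
byte 5: bd ⊕ 9a = 27
byte 6: d1 ⊕ 01 = d0
byte 7: 84 ⊕ d3 = 57
byte 8: 42 ⊕ 8d = cf
byte 9: a6 ⊕ a6 = 00
byte 10: 96 ⊕ 0c = 9a

10110110 10110101 01111111 10111101 00001011 00100111 11010000 01010111 11001111 00000000 10011010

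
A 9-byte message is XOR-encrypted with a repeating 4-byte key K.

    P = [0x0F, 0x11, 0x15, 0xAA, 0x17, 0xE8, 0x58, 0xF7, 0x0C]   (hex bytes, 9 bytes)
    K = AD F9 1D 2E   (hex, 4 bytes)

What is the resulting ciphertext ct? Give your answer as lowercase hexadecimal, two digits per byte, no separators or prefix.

a2e80884ba1145d9a1

The 4-byte key repeats, so the effective keystream is ad f9 1d 2e ad f9 1d 2e ad.
byte 0: 0f ⊕ ad = a2
byte 1: 11 ⊕ f9 = e8
byte 2: 15 ⊕ 1d = 08
byte 3: aa ⊕ 2e = 84
byte 4: 17 ⊕ ad = ba
byte 5: e8 ⊕ f9 = 11
byte 6: 58 ⊕ 1d = 45
byte 7: f7 ⊕ 2e = d9
byte 8: 0c ⊕ ad = a1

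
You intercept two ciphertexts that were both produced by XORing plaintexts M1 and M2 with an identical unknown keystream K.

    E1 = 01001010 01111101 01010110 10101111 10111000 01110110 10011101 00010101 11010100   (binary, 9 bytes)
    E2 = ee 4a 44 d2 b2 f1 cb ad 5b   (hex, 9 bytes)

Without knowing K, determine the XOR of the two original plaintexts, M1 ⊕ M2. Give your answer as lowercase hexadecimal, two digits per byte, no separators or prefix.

a437127d0a8756b88f

E1 ⊕ E2 = (M1 ⊕ K) ⊕ (M2 ⊕ K) = M1 ⊕ M2 — the shared key cancels under XOR.
byte 0: 4a xor ee = a4
byte 1: 7d xor 4a = 37
byte 2: 56 xor 44 = 12
byte 3: af xor d2 = 7d
byte 4: b8 xor b2 = 0a
byte 5: 76 xor f1 = 87
byte 6: 9d xor cb = 56
byte 7: 15 xor ad = b8
byte 8: d4 xor 5b = 8f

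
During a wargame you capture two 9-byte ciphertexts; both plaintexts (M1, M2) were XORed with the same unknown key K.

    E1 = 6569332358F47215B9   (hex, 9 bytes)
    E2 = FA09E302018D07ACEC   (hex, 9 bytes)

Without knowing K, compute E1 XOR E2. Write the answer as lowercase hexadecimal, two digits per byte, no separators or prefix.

9f60d021597975b955

E1 ⊕ E2 = (M1 ⊕ K) ⊕ (M2 ⊕ K) = M1 ⊕ M2 — the shared key cancels under XOR.
byte 0: 01100101 ^ 11111010 = 10011111
byte 1: 01101001 ^ 00001001 = 01100000
byte 2: 00110011 ^ 11100011 = 11010000
byte 3: 00100011 ^ 00000010 = 00100001
byte 4: 01011000 ^ 00000001 = 01011001
byte 5: 11110100 ^ 10001101 = 01111001
byte 6: 01110010 ^ 00000111 = 01110101
byte 7: 00010101 ^ 10101100 = 10111001
byte 8: 10111001 ^ 11101100 = 01010101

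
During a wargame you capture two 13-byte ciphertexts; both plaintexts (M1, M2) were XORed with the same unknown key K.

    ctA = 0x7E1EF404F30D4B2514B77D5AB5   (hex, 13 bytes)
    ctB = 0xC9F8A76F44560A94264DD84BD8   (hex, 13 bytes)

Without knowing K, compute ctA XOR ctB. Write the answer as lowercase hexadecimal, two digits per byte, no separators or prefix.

ctA ⊕ ctB = (M1 ⊕ K) ⊕ (M2 ⊕ K) = M1 ⊕ M2 — the shared key cancels under XOR.
7e xor c9 = b7
1e xor f8 = e6
f4 xor a7 = 53
04 xor 6f = 6b
f3 xor 44 = b7
0d xor 56 = 5b
4b xor 0a = 41
25 xor 94 = b1
14 xor 26 = 32
b7 xor 4d = fa
7d xor d8 = a5
5a xor 4b = 11
b5 xor d8 = 6d

b7e6536bb75b41b132faa5116d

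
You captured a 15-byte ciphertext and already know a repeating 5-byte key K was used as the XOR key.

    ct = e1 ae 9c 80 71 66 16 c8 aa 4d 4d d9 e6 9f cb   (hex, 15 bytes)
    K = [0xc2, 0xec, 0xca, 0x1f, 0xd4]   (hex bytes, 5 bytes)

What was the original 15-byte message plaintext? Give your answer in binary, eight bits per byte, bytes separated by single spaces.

00100011 01000010 01010110 10011111 10100101 10100100 11111010 00000010 10110101 10011001 10001111 00110101 00101100 10000000 00011111

The 5-byte key repeats, so the effective keystream is c2 ec ca 1f d4 c2 ec ca 1f d4 c2 ec ca 1f d4.
byte 0: e1 ^ c2 = 23
byte 1: ae ^ ec = 42
byte 2: 9c ^ ca = 56
byte 3: 80 ^ 1f = 9f
byte 4: 71 ^ d4 = a5
byte 5: 66 ^ c2 = a4
byte 6: 16 ^ ec = fa
byte 7: c8 ^ ca = 02
byte 8: aa ^ 1f = b5
byte 9: 4d ^ d4 = 99
byte 10: 4d ^ c2 = 8f
byte 11: d9 ^ ec = 35
byte 12: e6 ^ ca = 2c
byte 13: 9f ^ 1f = 80
byte 14: cb ^ d4 = 1f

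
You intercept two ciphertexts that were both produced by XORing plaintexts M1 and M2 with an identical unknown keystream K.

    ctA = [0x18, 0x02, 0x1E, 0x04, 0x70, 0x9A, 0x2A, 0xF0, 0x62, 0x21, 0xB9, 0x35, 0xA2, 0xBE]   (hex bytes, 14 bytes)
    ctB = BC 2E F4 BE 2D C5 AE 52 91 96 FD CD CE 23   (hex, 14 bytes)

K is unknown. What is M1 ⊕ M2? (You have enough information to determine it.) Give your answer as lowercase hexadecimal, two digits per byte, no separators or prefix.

ctA ⊕ ctB = (M1 ⊕ K) ⊕ (M2 ⊕ K) = M1 ⊕ M2 — the shared key cancels under XOR.
byte 0: 00011000 XOR 10111100 = 10100100
byte 1: 00000010 XOR 00101110 = 00101100
byte 2: 00011110 XOR 11110100 = 11101010
byte 3: 00000100 XOR 10111110 = 10111010
byte 4: 01110000 XOR 00101101 = 01011101
byte 5: 10011010 XOR 11000101 = 01011111
byte 6: 00101010 XOR 10101110 = 10000100
byte 7: 11110000 XOR 01010010 = 10100010
byte 8: 01100010 XOR 10010001 = 11110011
byte 9: 00100001 XOR 10010110 = 10110111
byte 10: 10111001 XOR 11111101 = 01000100
byte 11: 00110101 XOR 11001101 = 11111000
byte 12: 10100010 XOR 11001110 = 01101100
byte 13: 10111110 XOR 00100011 = 10011101

a42ceaba5d5f84a2f3b744f86c9d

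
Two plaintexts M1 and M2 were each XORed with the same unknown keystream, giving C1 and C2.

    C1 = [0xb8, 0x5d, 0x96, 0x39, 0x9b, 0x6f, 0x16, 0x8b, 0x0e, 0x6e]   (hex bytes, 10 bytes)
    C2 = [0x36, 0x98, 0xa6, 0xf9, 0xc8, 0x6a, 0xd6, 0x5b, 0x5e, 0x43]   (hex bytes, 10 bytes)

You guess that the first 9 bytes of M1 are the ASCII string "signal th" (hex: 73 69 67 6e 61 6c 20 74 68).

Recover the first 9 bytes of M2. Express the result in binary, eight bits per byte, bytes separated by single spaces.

11111101 10101100 01010111 10101110 00110010 01101001 11100000 10100100 00111000

First, C1 ⊕ C2 = (M1 ⊕ K) ⊕ (M2 ⊕ K) = M1 ⊕ M2, so the key drops out. Then M2 = (M1 ⊕ M2) ⊕ M1 over the first 9 bytes.
byte 0: (b8 xor 36) xor 73 = 8e xor 73 = fd
byte 1: (5d xor 98) xor 69 = c5 xor 69 = ac
byte 2: (96 xor a6) xor 67 = 30 xor 67 = 57
byte 3: (39 xor f9) xor 6e = c0 xor 6e = ae
byte 4: (9b xor c8) xor 61 = 53 xor 61 = 32
byte 5: (6f xor 6a) xor 6c = 05 xor 6c = 69
byte 6: (16 xor d6) xor 20 = c0 xor 20 = e0
byte 7: (8b xor 5b) xor 74 = d0 xor 74 = a4
byte 8: (0e xor 5e) xor 68 = 50 xor 68 = 38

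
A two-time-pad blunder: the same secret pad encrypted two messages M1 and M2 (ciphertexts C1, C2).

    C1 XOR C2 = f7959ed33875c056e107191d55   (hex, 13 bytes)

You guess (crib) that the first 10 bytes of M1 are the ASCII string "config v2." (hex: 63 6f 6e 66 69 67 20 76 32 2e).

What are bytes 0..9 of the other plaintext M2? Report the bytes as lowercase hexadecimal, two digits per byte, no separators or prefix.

Since C1 ⊕ C2 = M1 ⊕ M2, XORing with the guessed M1 bytes yields the corresponding M2 bytes: M2 = (C1 ⊕ C2) ⊕ M1.
11110111 ^ 01100011 = 10010100
10010101 ^ 01101111 = 11111010
10011110 ^ 01101110 = 11110000
11010011 ^ 01100110 = 10110101
00111000 ^ 01101001 = 01010001
01110101 ^ 01100111 = 00010010
11000000 ^ 00100000 = 11100000
01010110 ^ 01110110 = 00100000
11100001 ^ 00110010 = 11010011
00000111 ^ 00101110 = 00101001

94faf0b55112e020d329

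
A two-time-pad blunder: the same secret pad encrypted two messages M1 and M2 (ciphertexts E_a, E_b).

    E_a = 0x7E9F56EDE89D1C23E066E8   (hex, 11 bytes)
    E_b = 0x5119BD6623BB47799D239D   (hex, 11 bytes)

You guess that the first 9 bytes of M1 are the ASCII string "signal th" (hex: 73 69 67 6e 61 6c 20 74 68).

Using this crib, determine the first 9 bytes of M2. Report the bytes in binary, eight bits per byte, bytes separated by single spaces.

First, E_a ⊕ E_b = (M1 ⊕ K) ⊕ (M2 ⊕ K) = M1 ⊕ M2, so the key drops out. Then M2 = (M1 ⊕ M2) ⊕ M1 over the first 9 bytes.
byte 0: (7e xor 51) xor 73 = 2f xor 73 = 5c
byte 1: (9f xor 19) xor 69 = 86 xor 69 = ef
byte 2: (56 xor bd) xor 67 = eb xor 67 = 8c
byte 3: (ed xor 66) xor 6e = 8b xor 6e = e5
byte 4: (e8 xor 23) xor 61 = cb xor 61 = aa
byte 5: (9d xor bb) xor 6c = 26 xor 6c = 4a
byte 6: (1c xor 47) xor 20 = 5b xor 20 = 7b
byte 7: (23 xor 79) xor 74 = 5a xor 74 = 2e
byte 8: (e0 xor 9d) xor 68 = 7d xor 68 = 15

01011100 11101111 10001100 11100101 10101010 01001010 01111011 00101110 00010101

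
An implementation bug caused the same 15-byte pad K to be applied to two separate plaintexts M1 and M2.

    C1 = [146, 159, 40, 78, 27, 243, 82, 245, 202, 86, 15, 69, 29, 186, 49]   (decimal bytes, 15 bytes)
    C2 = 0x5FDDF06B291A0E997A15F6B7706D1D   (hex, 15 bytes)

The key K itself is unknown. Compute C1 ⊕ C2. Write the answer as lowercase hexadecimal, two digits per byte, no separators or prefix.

C1 ⊕ C2 = (M1 ⊕ K) ⊕ (M2 ⊕ K) = M1 ⊕ M2 — the shared key cancels under XOR.
146 ⊕  95 = 205
159 ⊕ 221 =  66
 40 ⊕ 240 = 216
 78 ⊕ 107 =  37
 27 ⊕  41 =  50
243 ⊕  26 = 233
 82 ⊕  14 =  92
245 ⊕ 153 = 108
202 ⊕ 122 = 176
 86 ⊕  21 =  67
 15 ⊕ 246 = 249
 69 ⊕ 183 = 242
 29 ⊕ 112 = 109
186 ⊕ 109 = 215
 49 ⊕  29 =  44

cd42d82532e95c6cb043f9f26dd72c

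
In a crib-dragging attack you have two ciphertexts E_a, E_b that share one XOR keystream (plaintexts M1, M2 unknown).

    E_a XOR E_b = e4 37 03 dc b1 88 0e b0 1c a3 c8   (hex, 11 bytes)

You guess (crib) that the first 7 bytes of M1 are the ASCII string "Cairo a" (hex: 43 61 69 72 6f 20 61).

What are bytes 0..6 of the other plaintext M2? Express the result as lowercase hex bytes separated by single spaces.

Since E_a ⊕ E_b = M1 ⊕ M2, XORing with the guessed M1 bytes yields the corresponding M2 bytes: M2 = (E_a ⊕ E_b) ⊕ M1.
byte 0: e4 XOR 43 = a7
byte 1: 37 XOR 61 = 56
byte 2: 03 XOR 69 = 6a
byte 3: dc XOR 72 = ae
byte 4: b1 XOR 6f = de
byte 5: 88 XOR 20 = a8
byte 6: 0e XOR 61 = 6f

a7 56 6a ae de a8 6f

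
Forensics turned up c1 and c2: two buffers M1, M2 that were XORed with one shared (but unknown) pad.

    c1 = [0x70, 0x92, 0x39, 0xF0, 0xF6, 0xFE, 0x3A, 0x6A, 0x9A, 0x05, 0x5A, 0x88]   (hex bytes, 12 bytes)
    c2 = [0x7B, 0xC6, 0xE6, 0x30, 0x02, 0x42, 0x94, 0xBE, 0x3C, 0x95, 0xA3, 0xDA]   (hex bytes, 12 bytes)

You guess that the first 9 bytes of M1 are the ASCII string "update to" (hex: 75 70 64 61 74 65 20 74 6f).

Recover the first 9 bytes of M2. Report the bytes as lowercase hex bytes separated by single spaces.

7e 24 bb a1 80 d9 8e a0 c9

First, c1 ⊕ c2 = (M1 ⊕ K) ⊕ (M2 ⊕ K) = M1 ⊕ M2, so the key drops out. Then M2 = (M1 ⊕ M2) ⊕ M1 over the first 9 bytes.
byte 0: (70 xor 7b) xor 75 = 0b xor 75 = 7e
byte 1: (92 xor c6) xor 70 = 54 xor 70 = 24
byte 2: (39 xor e6) xor 64 = df xor 64 = bb
byte 3: (f0 xor 30) xor 61 = c0 xor 61 = a1
byte 4: (f6 xor 02) xor 74 = f4 xor 74 = 80
byte 5: (fe xor 42) xor 65 = bc xor 65 = d9
byte 6: (3a xor 94) xor 20 = ae xor 20 = 8e
byte 7: (6a xor be) xor 74 = d4 xor 74 = a0
byte 8: (9a xor 3c) xor 6f = a6 xor 6f = c9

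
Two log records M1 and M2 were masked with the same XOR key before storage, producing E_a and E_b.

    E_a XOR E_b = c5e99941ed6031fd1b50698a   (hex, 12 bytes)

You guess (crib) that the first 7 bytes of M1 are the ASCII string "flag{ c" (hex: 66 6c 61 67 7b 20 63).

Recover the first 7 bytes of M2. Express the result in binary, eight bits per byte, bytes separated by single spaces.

10100011 10000101 11111000 00100110 10010110 01000000 01010010

Since E_a ⊕ E_b = M1 ⊕ M2, XORing with the guessed M1 bytes yields the corresponding M2 bytes: M2 = (E_a ⊕ E_b) ⊕ M1.
11000101 XOR 01100110 = 10100011
11101001 XOR 01101100 = 10000101
10011001 XOR 01100001 = 11111000
01000001 XOR 01100111 = 00100110
11101101 XOR 01111011 = 10010110
01100000 XOR 00100000 = 01000000
00110001 XOR 01100011 = 01010010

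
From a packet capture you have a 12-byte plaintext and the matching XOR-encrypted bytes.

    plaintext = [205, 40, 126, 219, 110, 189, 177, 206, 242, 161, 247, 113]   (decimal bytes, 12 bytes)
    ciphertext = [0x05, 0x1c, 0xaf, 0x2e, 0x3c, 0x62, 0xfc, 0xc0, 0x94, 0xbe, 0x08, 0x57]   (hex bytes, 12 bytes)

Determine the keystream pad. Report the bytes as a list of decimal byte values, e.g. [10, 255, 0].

[200, 52, 209, 245, 82, 223, 77, 14, 102, 31, 255, 38]

Since ciphertext = plaintext ⊕ pad, XORing both sides with plaintext gives pad = plaintext ⊕ ciphertext.
cd XOR 05 = c8
28 XOR 1c = 34
7e XOR af = d1
db XOR 2e = f5
6e XOR 3c = 52
bd XOR 62 = df
b1 XOR fc = 4d
ce XOR c0 = 0e
f2 XOR 94 = 66
a1 XOR be = 1f
f7 XOR 08 = ff
71 XOR 57 = 26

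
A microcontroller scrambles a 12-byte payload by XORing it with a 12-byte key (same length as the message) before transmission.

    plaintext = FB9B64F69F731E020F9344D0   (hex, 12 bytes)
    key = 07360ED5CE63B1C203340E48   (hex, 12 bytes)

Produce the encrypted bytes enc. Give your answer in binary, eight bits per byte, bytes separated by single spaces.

byte 0: fb XOR 07 = fc
byte 1: 9b XOR 36 = ad
byte 2: 64 XOR 0e = 6a
byte 3: f6 XOR d5 = 23
byte 4: 9f XOR ce = 51
byte 5: 73 XOR 63 = 10
byte 6: 1e XOR b1 = af
byte 7: 02 XOR c2 = c0
byte 8: 0f XOR 03 = 0c
byte 9: 93 XOR 34 = a7
byte 10: 44 XOR 0e = 4a
byte 11: d0 XOR 48 = 98

11111100 10101101 01101010 00100011 01010001 00010000 10101111 11000000 00001100 10100111 01001010 10011000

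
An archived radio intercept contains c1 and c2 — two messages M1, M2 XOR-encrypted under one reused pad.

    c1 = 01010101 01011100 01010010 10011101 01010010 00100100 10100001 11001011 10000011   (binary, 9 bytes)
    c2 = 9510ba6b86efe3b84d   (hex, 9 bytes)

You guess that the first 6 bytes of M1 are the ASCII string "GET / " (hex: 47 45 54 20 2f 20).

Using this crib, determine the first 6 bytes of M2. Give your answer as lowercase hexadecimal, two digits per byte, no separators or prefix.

First, c1 ⊕ c2 = (M1 ⊕ K) ⊕ (M2 ⊕ K) = M1 ⊕ M2, so the key drops out. Then M2 = (M1 ⊕ M2) ⊕ M1 over the first 6 bytes.
byte 0: (55 ^ 95) ^ 47 = c0 ^ 47 = 87
byte 1: (5c ^ 10) ^ 45 = 4c ^ 45 = 09
byte 2: (52 ^ ba) ^ 54 = e8 ^ 54 = bc
byte 3: (9d ^ 6b) ^ 20 = f6 ^ 20 = d6
byte 4: (52 ^ 86) ^ 2f = d4 ^ 2f = fb
byte 5: (24 ^ ef) ^ 20 = cb ^ 20 = eb

8709bcd6fbeb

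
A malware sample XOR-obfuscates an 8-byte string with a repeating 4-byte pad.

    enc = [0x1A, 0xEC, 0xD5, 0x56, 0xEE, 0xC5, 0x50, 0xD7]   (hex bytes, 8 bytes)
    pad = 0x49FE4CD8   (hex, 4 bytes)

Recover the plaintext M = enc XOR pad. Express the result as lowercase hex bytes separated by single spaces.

53 12 99 8e a7 3b 1c 0f

The 4-byte key repeats, so the effective keystream is 49 fe 4c d8 49 fe 4c d8.
byte 0: 1a ⊕ 49 = 53
byte 1: ec ⊕ fe = 12
byte 2: d5 ⊕ 4c = 99
byte 3: 56 ⊕ d8 = 8e
byte 4: ee ⊕ 49 = a7
byte 5: c5 ⊕ fe = 3b
byte 6: 50 ⊕ 4c = 1c
byte 7: d7 ⊕ d8 = 0f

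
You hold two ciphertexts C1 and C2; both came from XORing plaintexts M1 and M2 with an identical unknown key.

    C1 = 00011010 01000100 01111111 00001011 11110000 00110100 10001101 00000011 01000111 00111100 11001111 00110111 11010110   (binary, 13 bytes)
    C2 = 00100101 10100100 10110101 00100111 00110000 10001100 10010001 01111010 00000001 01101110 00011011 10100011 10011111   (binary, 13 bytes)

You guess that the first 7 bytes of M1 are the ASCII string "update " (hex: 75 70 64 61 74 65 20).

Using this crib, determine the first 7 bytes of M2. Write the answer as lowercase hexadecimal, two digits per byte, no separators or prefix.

4a90ae4db4dd3c

First, C1 ⊕ C2 = (M1 ⊕ K) ⊕ (M2 ⊕ K) = M1 ⊕ M2, so the key drops out. Then M2 = (M1 ⊕ M2) ⊕ M1 over the first 7 bytes.
byte 0: (1a XOR 25) XOR 75 = 3f XOR 75 = 4a
byte 1: (44 XOR a4) XOR 70 = e0 XOR 70 = 90
byte 2: (7f XOR b5) XOR 64 = ca XOR 64 = ae
byte 3: (0b XOR 27) XOR 61 = 2c XOR 61 = 4d
byte 4: (f0 XOR 30) XOR 74 = c0 XOR 74 = b4
byte 5: (34 XOR 8c) XOR 65 = b8 XOR 65 = dd
byte 6: (8d XOR 91) XOR 20 = 1c XOR 20 = 3c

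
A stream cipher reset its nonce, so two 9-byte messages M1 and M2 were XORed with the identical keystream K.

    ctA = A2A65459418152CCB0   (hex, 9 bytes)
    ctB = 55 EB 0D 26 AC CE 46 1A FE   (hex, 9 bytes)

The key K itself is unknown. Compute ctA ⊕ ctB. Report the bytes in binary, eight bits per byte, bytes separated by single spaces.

ctA ⊕ ctB = (M1 ⊕ K) ⊕ (M2 ⊕ K) = M1 ⊕ M2 — the shared key cancels under XOR.
byte 0: a2 ⊕ 55 = f7
byte 1: a6 ⊕ eb = 4d
byte 2: 54 ⊕ 0d = 59
byte 3: 59 ⊕ 26 = 7f
byte 4: 41 ⊕ ac = ed
byte 5: 81 ⊕ ce = 4f
byte 6: 52 ⊕ 46 = 14
byte 7: cc ⊕ 1a = d6
byte 8: b0 ⊕ fe = 4e

11110111 01001101 01011001 01111111 11101101 01001111 00010100 11010110 01001110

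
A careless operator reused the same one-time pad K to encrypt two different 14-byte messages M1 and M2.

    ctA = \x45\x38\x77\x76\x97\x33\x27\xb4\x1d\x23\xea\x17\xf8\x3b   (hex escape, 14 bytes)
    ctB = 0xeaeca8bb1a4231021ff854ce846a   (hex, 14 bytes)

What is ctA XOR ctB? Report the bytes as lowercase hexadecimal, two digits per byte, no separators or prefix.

ctA ⊕ ctB = (M1 ⊕ K) ⊕ (M2 ⊕ K) = M1 ⊕ M2 — the shared key cancels under XOR.
byte 0: 45 ^ ea = af
byte 1: 38 ^ ec = d4
byte 2: 77 ^ a8 = df
byte 3: 76 ^ bb = cd
byte 4: 97 ^ 1a = 8d
byte 5: 33 ^ 42 = 71
byte 6: 27 ^ 31 = 16
byte 7: b4 ^ 02 = b6
byte 8: 1d ^ 1f = 02
byte 9: 23 ^ f8 = db
byte 10: ea ^ 54 = be
byte 11: 17 ^ ce = d9
byte 12: f8 ^ 84 = 7c
byte 13: 3b ^ 6a = 51

afd4dfcd8d7116b602dbbed97c51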